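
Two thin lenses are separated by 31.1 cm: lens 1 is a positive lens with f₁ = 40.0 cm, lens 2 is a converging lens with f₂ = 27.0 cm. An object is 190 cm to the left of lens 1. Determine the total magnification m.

m = -0.155

Lens 1: 1/d_i1 = 1/(40.0) − 1/(190) = 0.01974, so d_i1 = 50.67 cm; m₁ = −d_i1/d_o1 = -0.2667.
d_o2 = 31.1 − (50.67) = -19.57 cm (virtual object).
Lens 2: 1/d_i2 = 1/(27.0) − 1/(-19.57) = 0.08814, so d_i2 = 11.35 cm; m₂ = −d_i2/d_o2 = +0.5798.
m = m₁·m₂ = (-0.2667)(+0.5798) = -0.155.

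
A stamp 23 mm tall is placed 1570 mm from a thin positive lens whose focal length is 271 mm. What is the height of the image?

4.80 mm

1/d_i = 1/f − 1/d_o = 1/(271.0) − 1/(1570) = 0.003053, so d_i = 327.5 mm.
m = −d_i/d_o = -0.2086.
|h_i| = |m|·h_o = 0.2086 × 23 = 4.80 mm. The image is real, inverted and reduced, on the far side of the lens.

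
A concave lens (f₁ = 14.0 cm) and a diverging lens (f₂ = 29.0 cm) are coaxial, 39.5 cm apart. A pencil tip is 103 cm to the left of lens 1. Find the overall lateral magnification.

f₁ = −14.0 cm (diverging).
Lens 1: 1/d_i1 = 1/(-14.0) − 1/(103) = -0.08114, so d_i1 = -12.32 cm; m₁ = −d_i1/d_o1 = +0.1196.
d_o2 = 39.5 − (-12.32) = 51.82 cm.
f₂ = −29.0 cm (diverging).
Lens 2: 1/d_i2 = 1/(-29.0) − 1/(51.82) = -0.05378, so d_i2 = -18.59 cm; m₂ = −d_i2/d_o2 = +0.3588.
m = m₁·m₂ = (+0.1196)(+0.3588) = +0.0429.

m = +0.0429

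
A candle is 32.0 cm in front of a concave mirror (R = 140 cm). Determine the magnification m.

f = R/2 = 140/2 = 70.00 cm.
1/d_i = 1/f − 1/d_o = 1/(70.00) − 1/(32.0) = -0.01696, so d_i = -58.95 cm.
m = −d_i/d_o = −(-58.95)/(32.0) = +1.84.
The image is virtual, upright and enlarged, behind the mirror.

m = +1.84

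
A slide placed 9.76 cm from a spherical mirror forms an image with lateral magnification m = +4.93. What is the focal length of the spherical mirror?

m = −d_i/d_o ⇒ d_i = −m·d_o = −(+4.93)·(9.76) = -48.12 cm.
1/f = 1/d_o + 1/d_i = 1/(9.76) + 1/(-48.12) = 0.08168, so f = 12.2 cm.
Since f is positive, the spherical mirror is concave.

f = 12.2 cm (concave)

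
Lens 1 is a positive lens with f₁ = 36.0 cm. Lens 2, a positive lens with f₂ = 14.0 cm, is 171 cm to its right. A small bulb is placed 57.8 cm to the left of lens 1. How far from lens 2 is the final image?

17.2 cm

Lens 1: 1/d_i1 = 1/f₁ − 1/d_o1 = 1/(36.0) − 1/(57.8) = 0.01048, so d_i1 = 95.45 cm.
The intermediate image is 95.45 cm to the right of lens 1, which is 171 − (95.45) = 75.55 cm to the left of lens 2, so d_o2 = +75.55 cm.
Lens 2: 1/d_i2 = 1/f₂ − 1/d_o2 = 1/(14.0) − 1/(75.55) = 0.05819, so d_i2 = 17.2 cm.
The final image is real, 17.2 cm to the right of lens 2 (overall magnification ≈ 0.38).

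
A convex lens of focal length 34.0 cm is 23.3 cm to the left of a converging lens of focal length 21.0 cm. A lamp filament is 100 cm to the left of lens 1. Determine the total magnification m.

Lens 1: 1/d_i1 = 1/(34.0) − 1/(100) = 0.01941, so d_i1 = 51.52 cm; m₁ = −d_i1/d_o1 = -0.5152.
d_o2 = 23.3 − (51.52) = -28.22 cm (virtual object).
Lens 2: 1/d_i2 = 1/(21.0) − 1/(-28.22) = 0.08305, so d_i2 = 12.04 cm; m₂ = −d_i2/d_o2 = +0.4267.
m = m₁·m₂ = (-0.5152)(+0.4267) = -0.220.

m = -0.220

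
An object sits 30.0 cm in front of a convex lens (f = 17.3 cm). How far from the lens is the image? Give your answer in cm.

40.9 cm

Thin-lens equation: 1/v = 1/f − 1/u = 1/(17.30) − 1/(30.0) = 0.05780 − 0.03333 = 0.02447, so v = 40.9 cm.
The image is real, inverted and enlarged, on the far side of the lens.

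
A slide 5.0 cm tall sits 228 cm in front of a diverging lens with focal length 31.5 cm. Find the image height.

0.607 cm

For a diverging lens, f = -31.5 cm.
1/d_i = 1/f − 1/d_o = 1/(-31.50) − 1/(228) = -0.03613, so d_i = -27.68 cm.
m = −d_i/d_o = +0.1214.
|h_i| = |m|·h_o = 0.1214 × 5.0 = 0.607 cm. The image is virtual, upright and reduced, on the same side as the object.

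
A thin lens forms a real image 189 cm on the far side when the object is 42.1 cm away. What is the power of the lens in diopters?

P = +2.90 D

d_i = +189 cm.
1/f = 1/d_o + 1/d_i = 1/(42.1) + 1/(189) = 0.02904 cm⁻¹.
f = 34.43 cm = 0.3443 m, so P = 1/f = +2.90 D.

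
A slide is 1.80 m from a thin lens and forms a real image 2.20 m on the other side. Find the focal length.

Real image ⇒ d_i = +2.20 m.
1/f = 1/d_o + 1/d_i = 1/(1.80) + 1/(2.20) = 1.010, so f = 0.990 m.
Since f is positive, the thin lens is converging.

f = 0.990 m (converging)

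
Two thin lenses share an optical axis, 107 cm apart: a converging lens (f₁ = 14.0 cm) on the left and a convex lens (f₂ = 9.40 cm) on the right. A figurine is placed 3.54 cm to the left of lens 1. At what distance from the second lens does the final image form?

10.3 cm

Lens 1: 1/d_i1 = 1/f₁ − 1/d_o1 = 1/(14.0) − 1/(3.54) = -0.2111, so d_i1 = -4.738 cm.
The intermediate image is 4.738 cm to the left of lens 1 (virtual), which is 107 − (-4.738) = 111.7 cm to the left of lens 2, so d_o2 = +111.7 cm.
Lens 2: 1/d_i2 = 1/f₂ − 1/d_o2 = 1/(9.40) − 1/(111.7) = 0.09743, so d_i2 = 10.3 cm.
The final image is real, 10.3 cm to the right of lens 2 (overall magnification ≈ -0.12).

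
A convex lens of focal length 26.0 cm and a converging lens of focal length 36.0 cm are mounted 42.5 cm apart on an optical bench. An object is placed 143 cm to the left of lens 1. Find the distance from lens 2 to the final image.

Lens 1: 1/d_i1 = 1/f₁ − 1/d_o1 = 1/(26.0) − 1/(143) = 0.03147, so d_i1 = 31.78 cm.
The intermediate image is 31.78 cm to the right of lens 1, which is 42.5 − (31.78) = 10.72 cm to the left of lens 2, so d_o2 = +10.72 cm.
Lens 2: 1/d_i2 = 1/f₂ − 1/d_o2 = 1/(36.0) − 1/(10.72) = -0.06551, so d_i2 = -15.3 cm.
The final image is virtual, 15.3 cm to the left of lens 2 (overall magnification ≈ -0.32).

15.3 cm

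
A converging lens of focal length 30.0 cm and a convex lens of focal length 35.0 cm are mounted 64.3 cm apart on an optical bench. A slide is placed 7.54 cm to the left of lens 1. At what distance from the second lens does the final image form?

66.1 cm

Lens 1: 1/d_i1 = 1/f₁ − 1/d_o1 = 1/(30.0) − 1/(7.54) = -0.09929, so d_i1 = -10.07 cm.
The intermediate image is 10.07 cm to the left of lens 1 (virtual), which is 64.3 − (-10.07) = 74.37 cm to the left of lens 2, so d_o2 = +74.37 cm.
Lens 2: 1/d_i2 = 1/f₂ − 1/d_o2 = 1/(35.0) − 1/(74.37) = 0.01513, so d_i2 = 66.1 cm.
The final image is real, 66.1 cm to the right of lens 2 (overall magnification ≈ -1.2).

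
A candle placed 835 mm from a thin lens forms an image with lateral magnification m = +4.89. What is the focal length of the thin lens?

m = −d_i/d_o ⇒ d_i = −m·d_o = −(+4.89)·(835) = -4083 mm.
1/f = 1/d_o + 1/d_i = 1/(835) + 1/(-4083) = 0.0009527, so f = 1050 mm.
Since f is positive, the thin lens is converging.

f = 1050 mm (converging)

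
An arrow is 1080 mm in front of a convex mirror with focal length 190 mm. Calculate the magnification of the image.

For a convex mirror, f = -190 mm.
1/d_i = 1/f − 1/d_o = 1/(-190.0) − 1/(1080) = -0.006189, so d_i = -161.6 mm.
m = −d_i/d_o = −(-161.6)/(1080) = +0.150.
The image is virtual, upright and reduced, behind the mirror.

m = +0.150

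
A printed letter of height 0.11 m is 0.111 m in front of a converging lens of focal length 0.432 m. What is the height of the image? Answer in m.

0.148 m

1/d_i = 1/f − 1/d_o = 1/(0.4320) − 1/(0.111) = -6.694, so d_i = -0.1494 m.
m = −d_i/d_o = +1.346.
|h_i| = |m|·h_o = 1.346 × 0.11 = 0.148 m. The image is virtual, upright and enlarged, on the same side as the object.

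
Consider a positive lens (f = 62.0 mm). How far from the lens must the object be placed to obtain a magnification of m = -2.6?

m = −d_i/d_o ⇒ d_i = −m·d_o.
1/f = 1/d_o + 1/d_i = 1/d_o − 1/(m·d_o) = (1 − 1/m)/d_o, so d_o = f(1 − 1/m) = (62.00)(1 − 1/(-2.6)) = 85.8 mm.

85.8 mm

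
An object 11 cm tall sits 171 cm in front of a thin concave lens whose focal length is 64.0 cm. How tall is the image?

For a concave lens, f = -64.0 cm.
1/d_i = 1/f − 1/d_o = 1/(-64.00) − 1/(171) = -0.02147, so d_i = -46.57 cm.
m = −d_i/d_o = +0.2723.
|h_i| = |m|·h_o = 0.2723 × 11 = 3.00 cm. The image is virtual, upright and reduced, on the same side as the object.

3.00 cm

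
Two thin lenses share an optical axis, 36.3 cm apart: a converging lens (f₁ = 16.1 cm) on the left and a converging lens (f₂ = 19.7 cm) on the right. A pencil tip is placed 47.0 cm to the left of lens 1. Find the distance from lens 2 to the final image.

Lens 1: 1/d_i1 = 1/f₁ − 1/d_o1 = 1/(16.1) − 1/(47.0) = 0.04084, so d_i1 = 24.49 cm.
The intermediate image is 24.49 cm to the right of lens 1, which is 36.3 − (24.49) = 11.81 cm to the left of lens 2, so d_o2 = +11.81 cm.
Lens 2: 1/d_i2 = 1/f₂ − 1/d_o2 = 1/(19.7) − 1/(11.81) = -0.03391, so d_i2 = -29.5 cm.
The final image is virtual, 29.5 cm to the left of lens 2 (overall magnification ≈ -1.3).

29.5 cm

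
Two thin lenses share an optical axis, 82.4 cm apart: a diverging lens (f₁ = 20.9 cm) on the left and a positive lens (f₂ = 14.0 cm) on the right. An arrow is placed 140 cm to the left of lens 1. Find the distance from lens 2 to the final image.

Lens 1 is diverging, so f₁ = −20.9 cm.
Lens 1: 1/d_i1 = 1/f₁ − 1/d_o1 = 1/(-20.9) − 1/(140) = -0.05499, so d_i1 = -18.19 cm.
The intermediate image is 18.19 cm to the left of lens 1 (virtual), which is 82.4 − (-18.19) = 100.6 cm to the left of lens 2, so d_o2 = +100.6 cm.
Lens 2: 1/d_i2 = 1/f₂ − 1/d_o2 = 1/(14.0) − 1/(100.6) = 0.06149, so d_i2 = 16.3 cm.
The final image is real, 16.3 cm to the right of lens 2 (overall magnification ≈ -0.021).

16.3 cm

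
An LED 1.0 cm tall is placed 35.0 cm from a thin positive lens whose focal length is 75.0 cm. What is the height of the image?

1.88 cm

1/d_i = 1/f − 1/d_o = 1/(75.00) − 1/(35.0) = -0.01524, so d_i = -65.62 cm.
m = −d_i/d_o = +1.875.
|h_i| = |m|·h_o = 1.875 × 1.0 = 1.88 cm. The image is virtual, upright and enlarged, on the same side as the object.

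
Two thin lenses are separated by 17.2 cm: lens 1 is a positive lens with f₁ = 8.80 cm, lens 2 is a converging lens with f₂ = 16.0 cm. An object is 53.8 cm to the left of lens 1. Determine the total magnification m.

Lens 1: 1/d_i1 = 1/(8.80) − 1/(53.8) = 0.09505, so d_i1 = 10.52 cm; m₁ = −d_i1/d_o1 = -0.1955.
d_o2 = 17.2 − (10.52) = 6.680 cm.
Lens 2: 1/d_i2 = 1/(16.0) − 1/(6.680) = -0.08720, so d_i2 = -11.47 cm; m₂ = −d_i2/d_o2 = +1.717.
m = m₁·m₂ = (-0.1955)(+1.717) = -0.336.

m = -0.336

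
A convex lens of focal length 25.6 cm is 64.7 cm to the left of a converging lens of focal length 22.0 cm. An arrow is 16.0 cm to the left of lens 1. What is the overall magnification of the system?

m = -0.687

Lens 1: 1/d_i1 = 1/(25.6) − 1/(16.0) = -0.02344, so d_i1 = -42.67 cm; m₁ = −d_i1/d_o1 = +2.667.
d_o2 = 64.7 − (-42.67) = 107.4 cm.
Lens 2: 1/d_i2 = 1/(22.0) − 1/(107.4) = 0.03614, so d_i2 = 27.67 cm; m₂ = −d_i2/d_o2 = -0.2576.
m = m₁·m₂ = (+2.667)(-0.2576) = -0.687.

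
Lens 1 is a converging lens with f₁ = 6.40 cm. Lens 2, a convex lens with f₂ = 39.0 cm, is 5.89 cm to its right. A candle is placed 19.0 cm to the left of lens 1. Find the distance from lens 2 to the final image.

Lens 1: 1/d_i1 = 1/f₁ − 1/d_o1 = 1/(6.40) − 1/(19.0) = 0.1036, so d_i1 = 9.651 cm.
The intermediate image is 9.651 cm to the right of lens 1, which lies 3.761 cm to the right of lens 2 — a virtual object — so d_o2 = −3.761 cm.
Lens 2: 1/d_i2 = 1/f₂ − 1/d_o2 = 1/(39.0) − 1/(-3.761) = 0.2915, so d_i2 = 3.43 cm.
The final image is real, 3.43 cm to the right of lens 2 (overall magnification ≈ -0.46).

3.43 cm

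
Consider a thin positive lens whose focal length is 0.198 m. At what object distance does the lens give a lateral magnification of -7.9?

m = −d_i/d_o ⇒ d_i = −m·d_o.
1/f = 1/d_o + 1/d_i = 1/d_o − 1/(m·d_o) = (1 − 1/m)/d_o, so d_o = f(1 − 1/m) = (0.1980)(1 − 1/(-7.9)) = 0.223 m.

0.223 m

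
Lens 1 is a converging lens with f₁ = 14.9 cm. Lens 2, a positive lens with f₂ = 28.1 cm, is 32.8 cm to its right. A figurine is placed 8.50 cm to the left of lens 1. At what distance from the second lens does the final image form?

60.3 cm

Lens 1: 1/d_i1 = 1/f₁ − 1/d_o1 = 1/(14.9) − 1/(8.50) = -0.05053, so d_i1 = -19.79 cm.
The intermediate image is 19.79 cm to the left of lens 1 (virtual), which is 32.8 − (-19.79) = 52.59 cm to the left of lens 2, so d_o2 = +52.59 cm.
Lens 2: 1/d_i2 = 1/f₂ − 1/d_o2 = 1/(28.1) − 1/(52.59) = 0.01657, so d_i2 = 60.3 cm.
The final image is real, 60.3 cm to the right of lens 2 (overall magnification ≈ -2.7).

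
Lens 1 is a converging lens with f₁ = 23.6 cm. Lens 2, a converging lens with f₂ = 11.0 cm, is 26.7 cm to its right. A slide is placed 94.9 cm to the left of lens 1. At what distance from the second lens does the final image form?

3.30 cm

Lens 1: 1/d_i1 = 1/f₁ − 1/d_o1 = 1/(23.6) − 1/(94.9) = 0.03184, so d_i1 = 31.41 cm.
The intermediate image is 31.41 cm to the right of lens 1, which lies 4.710 cm to the right of lens 2 — a virtual object — so d_o2 = −4.710 cm.
Lens 2: 1/d_i2 = 1/f₂ − 1/d_o2 = 1/(11.0) − 1/(-4.710) = 0.3032, so d_i2 = 3.30 cm.
The final image is real, 3.30 cm to the right of lens 2 (overall magnification ≈ -0.23).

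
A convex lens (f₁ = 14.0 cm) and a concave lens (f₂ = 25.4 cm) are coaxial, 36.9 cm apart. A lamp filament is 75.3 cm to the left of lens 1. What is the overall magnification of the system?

m = -0.129

Lens 1: 1/d_i1 = 1/(14.0) − 1/(75.3) = 0.05815, so d_i1 = 17.20 cm; m₁ = −d_i1/d_o1 = -0.2284.
d_o2 = 36.9 − (17.20) = 19.70 cm.
f₂ = −25.4 cm (diverging).
Lens 2: 1/d_i2 = 1/(-25.4) − 1/(19.70) = -0.09013, so d_i2 = -11.09 cm; m₂ = −d_i2/d_o2 = +0.5632.
m = m₁·m₂ = (-0.2284)(+0.5632) = -0.129.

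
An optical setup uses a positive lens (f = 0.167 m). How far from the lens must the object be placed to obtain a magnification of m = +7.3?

m = −d_i/d_o ⇒ d_i = −m·d_o.
1/f = 1/d_o + 1/d_i = 1/d_o − 1/(m·d_o) = (1 − 1/m)/d_o, so d_o = f(1 − 1/m) = (0.1670)(1 − 1/(+7.3)) = 0.144 m.

0.144 m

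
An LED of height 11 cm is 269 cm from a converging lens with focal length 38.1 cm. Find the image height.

1/d_i = 1/f − 1/d_o = 1/(38.10) − 1/(269) = 0.02253, so d_i = 44.39 cm.
m = −d_i/d_o = -0.1650.
|h_i| = |m|·h_o = 0.1650 × 11 = 1.82 cm. The image is real, inverted and reduced, on the far side of the lens.

1.82 cm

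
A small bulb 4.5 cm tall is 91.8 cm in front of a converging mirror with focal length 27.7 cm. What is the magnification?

1/d_i = 1/f − 1/d_o = 1/(27.70) − 1/(91.8) = 0.02521, so d_i = 39.67 cm.
m = −d_i/d_o = −(39.67)/(91.8) = -0.432.
The image is real, inverted and reduced, in front of the mirror.

m = -0.432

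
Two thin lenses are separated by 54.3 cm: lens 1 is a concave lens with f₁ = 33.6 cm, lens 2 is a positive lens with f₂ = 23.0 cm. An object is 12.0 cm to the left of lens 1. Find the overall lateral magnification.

f₁ = −33.6 cm (diverging).
Lens 1: 1/d_i1 = 1/(-33.6) − 1/(12.0) = -0.1131, so d_i1 = -8.842 cm; m₁ = −d_i1/d_o1 = +0.7368.
d_o2 = 54.3 − (-8.842) = 63.14 cm.
Lens 2: 1/d_i2 = 1/(23.0) − 1/(63.14) = 0.02764, so d_i2 = 36.18 cm; m₂ = −d_i2/d_o2 = -0.5730.
m = m₁·m₂ = (+0.7368)(-0.5730) = -0.422.

m = -0.422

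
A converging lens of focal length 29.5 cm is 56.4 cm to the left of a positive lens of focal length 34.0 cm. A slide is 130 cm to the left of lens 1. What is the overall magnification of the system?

Lens 1: 1/d_i1 = 1/(29.5) − 1/(130) = 0.02621, so d_i1 = 38.16 cm; m₁ = −d_i1/d_o1 = -0.2935.
d_o2 = 56.4 − (38.16) = 18.24 cm.
Lens 2: 1/d_i2 = 1/(34.0) − 1/(18.24) = -0.02541, so d_i2 = -39.35 cm; m₂ = −d_i2/d_o2 = +2.157.
m = m₁·m₂ = (-0.2935)(+2.157) = -0.633.

m = -0.633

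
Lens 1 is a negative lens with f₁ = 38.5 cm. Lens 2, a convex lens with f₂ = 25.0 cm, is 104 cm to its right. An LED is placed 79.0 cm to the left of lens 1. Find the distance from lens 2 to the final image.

31.0 cm

Lens 1 is diverging, so f₁ = −38.5 cm.
Lens 1: 1/d_i1 = 1/f₁ − 1/d_o1 = 1/(-38.5) − 1/(79.0) = -0.03863, so d_i1 = -25.89 cm.
The intermediate image is 25.89 cm to the left of lens 1 (virtual), which is 104 − (-25.89) = 129.9 cm to the left of lens 2, so d_o2 = +129.9 cm.
Lens 2: 1/d_i2 = 1/f₂ − 1/d_o2 = 1/(25.0) − 1/(129.9) = 0.03230, so d_i2 = 31.0 cm.
The final image is real, 31.0 cm to the right of lens 2 (overall magnification ≈ -0.078).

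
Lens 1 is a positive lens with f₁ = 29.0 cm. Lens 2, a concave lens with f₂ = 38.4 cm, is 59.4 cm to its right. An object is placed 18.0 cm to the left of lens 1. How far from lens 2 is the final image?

Lens 1: 1/d_i1 = 1/f₁ − 1/d_o1 = 1/(29.0) − 1/(18.0) = -0.02107, so d_i1 = -47.45 cm.
The intermediate image is 47.45 cm to the left of lens 1 (virtual), which is 59.4 − (-47.45) = 106.8 cm to the left of lens 2, so d_o2 = +106.8 cm.
Lens 2 is diverging, so f₂ = −38.4 cm.
Lens 2: 1/d_i2 = 1/f₂ − 1/d_o2 = 1/(-38.4) − 1/(106.8) = -0.03540, so d_i2 = -28.2 cm.
The final image is virtual, 28.2 cm to the left of lens 2 (overall magnification ≈ 0.70).

28.2 cm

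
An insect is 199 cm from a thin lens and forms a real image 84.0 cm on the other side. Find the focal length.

f = 59.1 cm (converging)

Real image ⇒ d_i = +84.0 cm.
1/f = 1/d_o + 1/d_i = 1/(199) + 1/(84.0) = 0.01693, so f = 59.1 cm.
Since f is positive, the thin lens is converging.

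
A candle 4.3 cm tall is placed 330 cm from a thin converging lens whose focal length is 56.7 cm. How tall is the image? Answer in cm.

1/d_i = 1/f − 1/d_o = 1/(56.70) − 1/(330) = 0.01461, so d_i = 68.46 cm.
m = −d_i/d_o = -0.2075.
|h_i| = |m|·h_o = 0.2075 × 4.3 = 0.892 cm. The image is real, inverted and reduced, on the far side of the lens.

0.892 cm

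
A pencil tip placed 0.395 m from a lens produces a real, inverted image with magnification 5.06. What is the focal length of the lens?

f = 0.330 m (converging)

m = −d_i/d_o ⇒ d_i = −m·d_o = −(-5.06)·(0.395) = 1.999 m.
1/f = 1/d_o + 1/d_i = 1/(0.395) + 1/(1.999) = 3.032, so f = 0.330 m.
Since f is positive, the lens is converging.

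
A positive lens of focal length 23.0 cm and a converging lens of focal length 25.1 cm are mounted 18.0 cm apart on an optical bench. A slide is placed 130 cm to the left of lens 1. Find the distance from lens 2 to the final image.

Lens 1: 1/d_i1 = 1/f₁ − 1/d_o1 = 1/(23.0) − 1/(130) = 0.03579, so d_i1 = 27.94 cm.
The intermediate image is 27.94 cm to the right of lens 1, which lies 9.940 cm to the right of lens 2 — a virtual object — so d_o2 = −9.940 cm.
Lens 2: 1/d_i2 = 1/f₂ − 1/d_o2 = 1/(25.1) − 1/(-9.940) = 0.1404, so d_i2 = 7.12 cm.
The final image is real, 7.12 cm to the right of lens 2 (overall magnification ≈ -0.15).

7.12 cm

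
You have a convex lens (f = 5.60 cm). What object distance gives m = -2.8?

7.60 cm

m = −d_i/d_o ⇒ d_i = −m·d_o.
1/f = 1/d_o + 1/d_i = 1/d_o − 1/(m·d_o) = (1 − 1/m)/d_o, so d_o = f(1 − 1/m) = (5.600)(1 − 1/(-2.8)) = 7.60 cm.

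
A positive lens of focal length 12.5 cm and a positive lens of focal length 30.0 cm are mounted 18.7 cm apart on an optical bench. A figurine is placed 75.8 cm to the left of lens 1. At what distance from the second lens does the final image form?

4.26 cm

Lens 1: 1/d_i1 = 1/f₁ − 1/d_o1 = 1/(12.5) − 1/(75.8) = 0.06681, so d_i1 = 14.97 cm.
The intermediate image is 14.97 cm to the right of lens 1, which is 18.7 − (14.97) = 3.730 cm to the left of lens 2, so d_o2 = +3.730 cm.
Lens 2: 1/d_i2 = 1/f₂ − 1/d_o2 = 1/(30.0) − 1/(3.730) = -0.2348, so d_i2 = -4.26 cm.
The final image is virtual, 4.26 cm to the left of lens 2 (overall magnification ≈ -0.23).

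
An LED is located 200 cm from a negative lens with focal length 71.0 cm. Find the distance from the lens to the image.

For a negative lens, f = -71.0 cm.
Thin-lens equation: 1/s_i = 1/f − 1/s_o = 1/(-71.00) − 1/(200) = -0.01408 − 0.005000 = -0.01908, so s_i = -52.4 cm.
The image is virtual, upright and reduced, on the same side as the object.

52.4 cm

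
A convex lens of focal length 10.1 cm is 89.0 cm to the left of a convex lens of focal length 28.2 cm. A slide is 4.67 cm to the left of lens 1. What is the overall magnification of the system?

m = -0.755

Lens 1: 1/d_i1 = 1/(10.1) − 1/(4.67) = -0.1151, so d_i1 = -8.686 cm; m₁ = −d_i1/d_o1 = +1.860.
d_o2 = 89.0 − (-8.686) = 97.69 cm.
Lens 2: 1/d_i2 = 1/(28.2) − 1/(97.69) = 0.02522, so d_i2 = 39.64 cm; m₂ = −d_i2/d_o2 = -0.4058.
m = m₁·m₂ = (+1.860)(-0.4058) = -0.755.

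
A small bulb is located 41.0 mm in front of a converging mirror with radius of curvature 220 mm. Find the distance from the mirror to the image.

65.4 mm

f = R/2 = 220/2 = 110.0 mm.
Mirror equation: 1/v = 1/f − 1/u = 1/(110.0) − 1/(41.0) = 0.009091 − 0.02439 = -0.01530, so v = -65.4 mm.
The image is virtual, upright and enlarged, behind the mirror.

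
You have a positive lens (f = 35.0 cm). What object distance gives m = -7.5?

m = −d_i/d_o ⇒ d_i = −m·d_o.
1/f = 1/d_o + 1/d_i = 1/d_o − 1/(m·d_o) = (1 − 1/m)/d_o, so d_o = f(1 − 1/m) = (35.00)(1 − 1/(-7.5)) = 39.7 cm.

39.7 cm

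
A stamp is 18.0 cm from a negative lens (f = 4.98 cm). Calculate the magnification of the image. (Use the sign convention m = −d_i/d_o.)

For a negative lens, f = -4.98 cm.
1/d_i = 1/f − 1/d_o = 1/(-4.980) − 1/(18.0) = -0.2564, so d_i = -3.901 cm.
m = −d_i/d_o = −(-3.901)/(18.0) = +0.217.
The image is virtual, upright and reduced, on the same side as the object.

m = +0.217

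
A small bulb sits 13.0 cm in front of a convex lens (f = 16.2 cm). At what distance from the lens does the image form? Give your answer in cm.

65.8 cm

Lens equation: 1/q = 1/f − 1/p = 1/(16.20) − 1/(13.0) = 0.06173 − 0.07692 = -0.01519, so q = -65.8 cm.
The image is virtual, upright and enlarged, on the same side as the object.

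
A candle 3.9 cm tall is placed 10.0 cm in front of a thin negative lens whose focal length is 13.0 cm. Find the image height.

2.20 cm

For a negative lens, f = -13.0 cm.
1/d_i = 1/f − 1/d_o = 1/(-13.00) − 1/(10.0) = -0.1769, so d_i = -5.652 cm.
m = −d_i/d_o = +0.5652.
|h_i| = |m|·h_o = 0.5652 × 3.9 = 2.20 cm. The image is virtual, upright and reduced, on the same side as the object.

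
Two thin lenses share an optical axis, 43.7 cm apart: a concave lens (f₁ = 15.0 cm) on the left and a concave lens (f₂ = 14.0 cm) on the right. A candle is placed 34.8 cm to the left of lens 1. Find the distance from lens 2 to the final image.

11.1 cm

Lens 1 is diverging, so f₁ = −15.0 cm.
Lens 1: 1/d_i1 = 1/f₁ − 1/d_o1 = 1/(-15.0) − 1/(34.8) = -0.09540, so d_i1 = -10.48 cm.
The intermediate image is 10.48 cm to the left of lens 1 (virtual), which is 43.7 − (-10.48) = 54.18 cm to the left of lens 2, so d_o2 = +54.18 cm.
Lens 2 is diverging, so f₂ = −14.0 cm.
Lens 2: 1/d_i2 = 1/f₂ − 1/d_o2 = 1/(-14.0) − 1/(54.18) = -0.08989, so d_i2 = -11.1 cm.
The final image is virtual, 11.1 cm to the left of lens 2 (overall magnification ≈ 0.062).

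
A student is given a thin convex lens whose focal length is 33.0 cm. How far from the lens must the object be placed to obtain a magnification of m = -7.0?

m = −d_i/d_o ⇒ d_i = −m·d_o.
1/f = 1/d_o + 1/d_i = 1/d_o − 1/(m·d_o) = (1 − 1/m)/d_o, so d_o = f(1 − 1/m) = (33.00)(1 − 1/(-7.0)) = 37.7 cm.

37.7 cm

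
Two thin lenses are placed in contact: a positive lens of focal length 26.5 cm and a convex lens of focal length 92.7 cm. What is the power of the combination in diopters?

P₁ = 1/f₁ = 1/(0.265 m) = +3.774 D; P₂ = 1/f₂ = 1/(0.927 m) = +1.079 D.
For thin lenses in contact, P = P₁ + P₂ = (+3.774) + (+1.079) = +4.85 D.

P = +4.85 D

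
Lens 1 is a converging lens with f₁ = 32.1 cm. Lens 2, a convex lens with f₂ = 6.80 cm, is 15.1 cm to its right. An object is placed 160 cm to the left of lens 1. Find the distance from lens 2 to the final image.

5.35 cm

Lens 1: 1/d_i1 = 1/f₁ − 1/d_o1 = 1/(32.1) − 1/(160) = 0.02490, so d_i1 = 40.16 cm.
The intermediate image is 40.16 cm to the right of lens 1, which lies 25.06 cm to the right of lens 2 — a virtual object — so d_o2 = −25.06 cm.
Lens 2: 1/d_i2 = 1/f₂ − 1/d_o2 = 1/(6.80) − 1/(-25.06) = 0.1870, so d_i2 = 5.35 cm.
The final image is real, 5.35 cm to the right of lens 2 (overall magnification ≈ -0.054).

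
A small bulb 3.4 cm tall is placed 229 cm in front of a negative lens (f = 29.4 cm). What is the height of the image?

For a negative lens, f = -29.4 cm.
1/d_i = 1/f − 1/d_o = 1/(-29.40) − 1/(229) = -0.03838, so d_i = -26.05 cm.
m = −d_i/d_o = +0.1138.
|h_i| = |m|·h_o = 0.1138 × 3.4 = 0.387 cm. The image is virtual, upright and reduced, on the same side as the object.

0.387 cm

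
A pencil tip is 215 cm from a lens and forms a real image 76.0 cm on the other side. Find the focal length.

f = 56.2 cm (converging)

Real image ⇒ d_i = +76.0 cm.
1/f = 1/d_o + 1/d_i = 1/(215) + 1/(76.0) = 0.01781, so f = 56.2 cm.
Since f is positive, the lens is converging.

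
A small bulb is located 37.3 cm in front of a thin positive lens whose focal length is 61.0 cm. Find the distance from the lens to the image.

Lens equation: 1/q = 1/f − 1/p = 1/(61.00) − 1/(37.3) = 0.01639 − 0.02681 = -0.01042, so q = -96.0 cm.
The image is virtual, upright and enlarged, on the same side as the object.

96.0 cm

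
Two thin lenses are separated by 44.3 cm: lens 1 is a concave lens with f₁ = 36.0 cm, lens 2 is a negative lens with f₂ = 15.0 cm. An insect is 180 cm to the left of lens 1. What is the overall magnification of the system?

m = +0.0280

f₁ = −36.0 cm (diverging).
Lens 1: 1/d_i1 = 1/(-36.0) − 1/(180) = -0.03333, so d_i1 = -30.00 cm; m₁ = −d_i1/d_o1 = +0.1667.
d_o2 = 44.3 − (-30.00) = 74.30 cm.
f₂ = −15.0 cm (diverging).
Lens 2: 1/d_i2 = 1/(-15.0) − 1/(74.30) = -0.08013, so d_i2 = -12.48 cm; m₂ = −d_i2/d_o2 = +0.1680.
m = m₁·m₂ = (+0.1667)(+0.1680) = +0.0280.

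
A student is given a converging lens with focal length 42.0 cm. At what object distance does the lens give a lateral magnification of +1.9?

19.9 cm

m = −d_i/d_o ⇒ d_i = −m·d_o.
1/f = 1/d_o + 1/d_i = 1/d_o − 1/(m·d_o) = (1 − 1/m)/d_o, so d_o = f(1 − 1/m) = (42.00)(1 − 1/(+1.9)) = 19.9 cm.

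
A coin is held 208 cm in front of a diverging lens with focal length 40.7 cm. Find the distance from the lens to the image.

34.0 cm

For a diverging lens, f = -40.7 cm.
Thin-lens equation: 1/q = 1/f − 1/p = 1/(-40.70) − 1/(208) = -0.02457 − 0.004808 = -0.02938, so q = -34.0 cm.
The image is virtual, upright and reduced, on the same side as the object.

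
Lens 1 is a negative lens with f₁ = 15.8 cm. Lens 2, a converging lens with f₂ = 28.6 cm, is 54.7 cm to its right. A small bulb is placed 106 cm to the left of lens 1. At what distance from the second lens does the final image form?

49.1 cm

Lens 1 is diverging, so f₁ = −15.8 cm.
Lens 1: 1/d_i1 = 1/f₁ − 1/d_o1 = 1/(-15.8) − 1/(106) = -0.07273, so d_i1 = -13.75 cm.
The intermediate image is 13.75 cm to the left of lens 1 (virtual), which is 54.7 − (-13.75) = 68.45 cm to the left of lens 2, so d_o2 = +68.45 cm.
Lens 2: 1/d_i2 = 1/f₂ − 1/d_o2 = 1/(28.6) − 1/(68.45) = 0.02036, so d_i2 = 49.1 cm.
The final image is real, 49.1 cm to the right of lens 2 (overall magnification ≈ -0.093).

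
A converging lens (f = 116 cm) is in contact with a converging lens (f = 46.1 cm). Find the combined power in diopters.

P₁ = 1/f₁ = 1/(1.16 m) = +0.8621 D; P₂ = 1/f₂ = 1/(0.461 m) = +2.169 D.
For thin lenses in contact, P = P₁ + P₂ = (+0.8621) + (+2.169) = +3.03 D.

P = +3.03 D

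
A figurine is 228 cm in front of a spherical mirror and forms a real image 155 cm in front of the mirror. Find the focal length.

Real image ⇒ d_i = +155 cm.
1/f = 1/d_o + 1/d_i = 1/(228) + 1/(155) = 0.01084, so f = 92.3 cm.
Since f is positive, the spherical mirror is concave.

f = 92.3 cm (concave)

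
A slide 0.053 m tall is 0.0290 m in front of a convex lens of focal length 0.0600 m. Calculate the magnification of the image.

m = +1.94

1/d_i = 1/f − 1/d_o = 1/(0.06000) − 1/(0.0290) = -17.82, so d_i = -0.05613 m.
m = −d_i/d_o = −(-0.05613)/(0.0290) = +1.94.
The image is virtual, upright and enlarged, on the same side as the object.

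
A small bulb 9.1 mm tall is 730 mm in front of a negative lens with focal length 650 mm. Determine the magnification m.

For a negative lens, f = -650 mm.
1/d_i = 1/f − 1/d_o = 1/(-650.0) − 1/(730) = -0.002908, so d_i = -343.8 mm.
m = −d_i/d_o = −(-343.8)/(730) = +0.471.
The image is virtual, upright and reduced, on the same side as the object.

m = +0.471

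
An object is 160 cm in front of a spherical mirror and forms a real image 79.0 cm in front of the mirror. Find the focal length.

f = 52.9 cm (concave)

Real image ⇒ d_i = +79.0 cm.
1/f = 1/d_o + 1/d_i = 1/(160) + 1/(79.0) = 0.01891, so f = 52.9 cm.
Since f is positive, the spherical mirror is concave.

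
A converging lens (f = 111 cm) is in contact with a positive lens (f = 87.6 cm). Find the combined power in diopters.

P = +2.04 D

P₁ = 1/f₁ = 1/(1.11 m) = +0.9009 D; P₂ = 1/f₂ = 1/(0.876 m) = +1.142 D.
For thin lenses in contact, P = P₁ + P₂ = (+0.9009) + (+1.142) = +2.04 D.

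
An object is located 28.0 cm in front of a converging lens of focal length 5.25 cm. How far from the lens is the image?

Lens equation: 1/q = 1/f − 1/p = 1/(5.250) − 1/(28.0) = 0.1905 − 0.03571 = 0.1548, so q = 6.46 cm.
The image is real, inverted and reduced, on the far side of the lens.

6.46 cm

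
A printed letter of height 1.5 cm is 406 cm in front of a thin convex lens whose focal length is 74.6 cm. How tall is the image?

1/d_i = 1/f − 1/d_o = 1/(74.60) − 1/(406) = 0.01094, so d_i = 91.39 cm.
m = −d_i/d_o = -0.2251.
|h_i| = |m|·h_o = 0.2251 × 1.5 = 0.338 cm. The image is real, inverted and reduced, on the far side of the lens.

0.338 cm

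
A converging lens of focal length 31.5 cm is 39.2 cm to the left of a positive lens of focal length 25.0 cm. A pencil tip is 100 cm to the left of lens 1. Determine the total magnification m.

Lens 1: 1/d_i1 = 1/(31.5) − 1/(100) = 0.02175, so d_i1 = 45.99 cm; m₁ = −d_i1/d_o1 = -0.4599.
d_o2 = 39.2 − (45.99) = -6.790 cm (virtual object).
Lens 2: 1/d_i2 = 1/(25.0) − 1/(-6.790) = 0.1873, so d_i2 = 5.340 cm; m₂ = −d_i2/d_o2 = +0.7864.
m = m₁·m₂ = (-0.4599)(+0.7864) = -0.362.

m = -0.362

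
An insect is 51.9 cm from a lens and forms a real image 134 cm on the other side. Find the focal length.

Real image ⇒ d_i = +134 cm.
1/f = 1/d_o + 1/d_i = 1/(51.9) + 1/(134) = 0.02673, so f = 37.4 cm.
Since f is positive, the lens is converging.

f = 37.4 cm (converging)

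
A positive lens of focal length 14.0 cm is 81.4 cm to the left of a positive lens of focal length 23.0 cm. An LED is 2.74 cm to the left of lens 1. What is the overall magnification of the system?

Lens 1: 1/d_i1 = 1/(14.0) − 1/(2.74) = -0.2935, so d_i1 = -3.407 cm; m₁ = −d_i1/d_o1 = +1.243.
d_o2 = 81.4 − (-3.407) = 84.81 cm.
Lens 2: 1/d_i2 = 1/(23.0) − 1/(84.81) = 0.03169, so d_i2 = 31.56 cm; m₂ = −d_i2/d_o2 = -0.3721.
m = m₁·m₂ = (+1.243)(-0.3721) = -0.463.

m = -0.463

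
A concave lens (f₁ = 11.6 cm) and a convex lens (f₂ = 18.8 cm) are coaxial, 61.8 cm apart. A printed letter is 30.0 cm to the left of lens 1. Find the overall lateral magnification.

f₁ = −11.6 cm (diverging).
Lens 1: 1/d_i1 = 1/(-11.6) − 1/(30.0) = -0.1195, so d_i1 = -8.365 cm; m₁ = −d_i1/d_o1 = +0.2788.
d_o2 = 61.8 − (-8.365) = 70.16 cm.
Lens 2: 1/d_i2 = 1/(18.8) − 1/(70.16) = 0.03894, so d_i2 = 25.68 cm; m₂ = −d_i2/d_o2 = -0.3660.
m = m₁·m₂ = (+0.2788)(-0.3660) = -0.102.

m = -0.102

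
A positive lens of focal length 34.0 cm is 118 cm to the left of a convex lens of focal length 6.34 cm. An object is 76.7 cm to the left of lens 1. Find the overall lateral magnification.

m = +0.0998

Lens 1: 1/d_i1 = 1/(34.0) − 1/(76.7) = 0.01637, so d_i1 = 61.07 cm; m₁ = −d_i1/d_o1 = -0.7962.
d_o2 = 118 − (61.07) = 56.93 cm.
Lens 2: 1/d_i2 = 1/(6.34) − 1/(56.93) = 0.1402, so d_i2 = 7.135 cm; m₂ = −d_i2/d_o2 = -0.1253.
m = m₁·m₂ = (-0.7962)(-0.1253) = +0.0998.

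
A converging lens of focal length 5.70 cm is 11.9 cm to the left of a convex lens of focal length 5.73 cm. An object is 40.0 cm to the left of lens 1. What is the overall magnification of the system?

Lens 1: 1/d_i1 = 1/(5.70) − 1/(40.0) = 0.1504, so d_i1 = 6.647 cm; m₁ = −d_i1/d_o1 = -0.1662.
d_o2 = 11.9 − (6.647) = 5.253 cm.
Lens 2: 1/d_i2 = 1/(5.73) − 1/(5.253) = -0.01585, so d_i2 = -63.10 cm; m₂ = −d_i2/d_o2 = +12.01.
m = m₁·m₂ = (-0.1662)(+12.01) = -2.00.

m = -2.00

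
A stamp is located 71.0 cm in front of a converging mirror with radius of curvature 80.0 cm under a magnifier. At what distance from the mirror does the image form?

f = R/2 = 80.0/2 = 40.00 cm.
Mirror equation: 1/s_i = 1/f − 1/s_o = 1/(40.00) − 1/(71.0) = 0.02500 − 0.01408 = 0.01092, so s_i = 91.6 cm.
The image is real, inverted and enlarged, in front of the mirror.

91.6 cm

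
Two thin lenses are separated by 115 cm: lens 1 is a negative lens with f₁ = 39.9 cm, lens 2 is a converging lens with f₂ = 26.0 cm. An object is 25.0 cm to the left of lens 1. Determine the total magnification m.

f₁ = −39.9 cm (diverging).
Lens 1: 1/d_i1 = 1/(-39.9) − 1/(25.0) = -0.06506, so d_i1 = -15.37 cm; m₁ = −d_i1/d_o1 = +0.6148.
d_o2 = 115 − (-15.37) = 130.4 cm.
Lens 2: 1/d_i2 = 1/(26.0) − 1/(130.4) = 0.03079, so d_i2 = 32.48 cm; m₂ = −d_i2/d_o2 = -0.2490.
m = m₁·m₂ = (+0.6148)(-0.2490) = -0.153.

m = -0.153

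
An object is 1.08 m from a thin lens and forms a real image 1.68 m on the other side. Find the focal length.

f = 0.657 m (converging)

Real image ⇒ d_i = +1.68 m.
1/f = 1/d_o + 1/d_i = 1/(1.08) + 1/(1.68) = 1.521, so f = 0.657 m.
Since f is positive, the thin lens is converging.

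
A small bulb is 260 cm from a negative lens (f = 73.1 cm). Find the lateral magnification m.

For a negative lens, f = -73.1 cm.
1/d_i = 1/f − 1/d_o = 1/(-73.10) − 1/(260) = -0.01753, so d_i = -57.06 cm.
m = −d_i/d_o = −(-57.06)/(260) = +0.219.
The image is virtual, upright and reduced, on the same side as the object.

m = +0.219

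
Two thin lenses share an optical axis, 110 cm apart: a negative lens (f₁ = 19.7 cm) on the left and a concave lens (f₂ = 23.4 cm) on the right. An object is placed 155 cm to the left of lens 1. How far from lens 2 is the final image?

Lens 1 is diverging, so f₁ = −19.7 cm.
Lens 1: 1/d_i1 = 1/f₁ − 1/d_o1 = 1/(-19.7) − 1/(155) = -0.05721, so d_i1 = -17.48 cm.
The intermediate image is 17.48 cm to the left of lens 1 (virtual), which is 110 − (-17.48) = 127.5 cm to the left of lens 2, so d_o2 = +127.5 cm.
Lens 2 is diverging, so f₂ = −23.4 cm.
Lens 2: 1/d_i2 = 1/f₂ − 1/d_o2 = 1/(-23.4) − 1/(127.5) = -0.05058, so d_i2 = -19.8 cm.
The final image is virtual, 19.8 cm to the left of lens 2 (overall magnification ≈ 0.017).

19.8 cm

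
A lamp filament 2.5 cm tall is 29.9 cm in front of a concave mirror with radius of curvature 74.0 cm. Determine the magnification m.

f = R/2 = 74.0/2 = 37.00 cm.
1/d_i = 1/f − 1/d_o = 1/(37.00) − 1/(29.9) = -0.006418, so d_i = -155.8 cm.
m = −d_i/d_o = −(-155.8)/(29.9) = +5.21.
The image is virtual, upright and enlarged, behind the mirror.

m = +5.21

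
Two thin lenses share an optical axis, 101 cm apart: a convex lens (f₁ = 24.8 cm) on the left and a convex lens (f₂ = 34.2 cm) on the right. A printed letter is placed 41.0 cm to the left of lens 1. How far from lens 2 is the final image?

Lens 1: 1/d_i1 = 1/f₁ − 1/d_o1 = 1/(24.8) − 1/(41.0) = 0.01593, so d_i1 = 62.77 cm.
The intermediate image is 62.77 cm to the right of lens 1, which is 101 − (62.77) = 38.23 cm to the left of lens 2, so d_o2 = +38.23 cm.
Lens 2: 1/d_i2 = 1/f₂ − 1/d_o2 = 1/(34.2) − 1/(38.23) = 0.003082, so d_i2 = 324 cm.
The final image is real, 324 cm to the right of lens 2 (overall magnification ≈ 13).

324 cm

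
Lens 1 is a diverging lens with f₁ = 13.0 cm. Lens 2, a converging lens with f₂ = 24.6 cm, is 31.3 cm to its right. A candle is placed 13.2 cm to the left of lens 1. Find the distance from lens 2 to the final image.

70.3 cm

Lens 1 is diverging, so f₁ = −13.0 cm.
Lens 1: 1/d_i1 = 1/f₁ − 1/d_o1 = 1/(-13.0) − 1/(13.2) = -0.1527, so d_i1 = -6.550 cm.
The intermediate image is 6.550 cm to the left of lens 1 (virtual), which is 31.3 − (-6.550) = 37.85 cm to the left of lens 2, so d_o2 = +37.85 cm.
Lens 2: 1/d_i2 = 1/f₂ − 1/d_o2 = 1/(24.6) − 1/(37.85) = 0.01423, so d_i2 = 70.3 cm.
The final image is real, 70.3 cm to the right of lens 2 (overall magnification ≈ -0.92).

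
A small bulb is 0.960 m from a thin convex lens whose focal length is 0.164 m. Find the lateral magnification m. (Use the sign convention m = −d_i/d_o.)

m = -0.206

1/d_i = 1/f − 1/d_o = 1/(0.1640) − 1/(0.960) = 5.056, so d_i = 0.1978 m.
m = −d_i/d_o = −(0.1978)/(0.960) = -0.206.
The image is real, inverted and reduced, on the far side of the lens.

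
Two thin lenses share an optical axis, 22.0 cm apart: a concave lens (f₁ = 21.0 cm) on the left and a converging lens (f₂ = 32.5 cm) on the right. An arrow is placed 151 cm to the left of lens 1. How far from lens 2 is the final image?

Lens 1 is diverging, so f₁ = −21.0 cm.
Lens 1: 1/d_i1 = 1/f₁ − 1/d_o1 = 1/(-21.0) − 1/(151) = -0.05424, so d_i1 = -18.44 cm.
The intermediate image is 18.44 cm to the left of lens 1 (virtual), which is 22.0 − (-18.44) = 40.44 cm to the left of lens 2, so d_o2 = +40.44 cm.
Lens 2: 1/d_i2 = 1/f₂ − 1/d_o2 = 1/(32.5) − 1/(40.44) = 0.006041, so d_i2 = 166 cm.
The final image is real, 166 cm to the right of lens 2 (overall magnification ≈ -0.50).

166 cm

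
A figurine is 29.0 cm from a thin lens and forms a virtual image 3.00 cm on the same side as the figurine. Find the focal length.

f = -3.35 cm (diverging)

Virtual image ⇒ d_i = −3.00 cm.
1/f = 1/d_o + 1/d_i = 1/(29.0) + 1/(-3.00) = -0.2989, so f = -3.35 cm.
Since f is negative, the thin lens is diverging.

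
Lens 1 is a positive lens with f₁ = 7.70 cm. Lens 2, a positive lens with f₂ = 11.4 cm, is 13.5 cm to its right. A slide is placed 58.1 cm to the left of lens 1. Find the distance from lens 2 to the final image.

Lens 1: 1/d_i1 = 1/f₁ − 1/d_o1 = 1/(7.70) − 1/(58.1) = 0.1127, so d_i1 = 8.876 cm.
The intermediate image is 8.876 cm to the right of lens 1, which is 13.5 − (8.876) = 4.624 cm to the left of lens 2, so d_o2 = +4.624 cm.
Lens 2: 1/d_i2 = 1/f₂ − 1/d_o2 = 1/(11.4) − 1/(4.624) = -0.1285, so d_i2 = -7.78 cm.
The final image is virtual, 7.78 cm to the left of lens 2 (overall magnification ≈ -0.26).

7.78 cm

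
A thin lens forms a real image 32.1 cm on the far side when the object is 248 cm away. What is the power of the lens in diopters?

d_i = +32.1 cm.
1/f = 1/d_o + 1/d_i = 1/(248) + 1/(32.1) = 0.03518 cm⁻¹.
f = 28.42 cm = 0.2842 m, so P = 1/f = +3.52 D.

P = +3.52 D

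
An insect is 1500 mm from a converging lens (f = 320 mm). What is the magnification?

1/d_i = 1/f − 1/d_o = 1/(320.0) − 1/(1500) = 0.002458, so d_i = 406.8 mm.
m = −d_i/d_o = −(406.8)/(1500) = -0.271.
The image is real, inverted and reduced, on the far side of the lens.

m = -0.271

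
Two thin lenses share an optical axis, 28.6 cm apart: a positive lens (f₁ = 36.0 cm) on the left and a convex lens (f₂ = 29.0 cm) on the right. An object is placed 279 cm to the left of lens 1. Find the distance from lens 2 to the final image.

Lens 1: 1/d_i1 = 1/f₁ − 1/d_o1 = 1/(36.0) − 1/(279) = 0.02419, so d_i1 = 41.33 cm.
The intermediate image is 41.33 cm to the right of lens 1, which lies 12.73 cm to the right of lens 2 — a virtual object — so d_o2 = −12.73 cm.
Lens 2: 1/d_i2 = 1/f₂ − 1/d_o2 = 1/(29.0) − 1/(-12.73) = 0.1130, so d_i2 = 8.85 cm.
The final image is real, 8.85 cm to the right of lens 2 (overall magnification ≈ -0.10).

8.85 cm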